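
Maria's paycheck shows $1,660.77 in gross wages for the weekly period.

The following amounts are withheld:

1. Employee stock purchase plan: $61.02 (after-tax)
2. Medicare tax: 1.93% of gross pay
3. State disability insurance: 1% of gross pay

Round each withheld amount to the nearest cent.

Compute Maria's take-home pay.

Medicare tax: $1,660.77 × 0.0193 = $32.05
State disability insurance: $1,660.77 × 0.01 = $16.61
Employee stock purchase plan: $61.02
Total deductions = $32.05 + $16.61 + $61.02 = $109.68
Net pay = $1,660.77 − $109.68 = $1,551.09

$1,551.09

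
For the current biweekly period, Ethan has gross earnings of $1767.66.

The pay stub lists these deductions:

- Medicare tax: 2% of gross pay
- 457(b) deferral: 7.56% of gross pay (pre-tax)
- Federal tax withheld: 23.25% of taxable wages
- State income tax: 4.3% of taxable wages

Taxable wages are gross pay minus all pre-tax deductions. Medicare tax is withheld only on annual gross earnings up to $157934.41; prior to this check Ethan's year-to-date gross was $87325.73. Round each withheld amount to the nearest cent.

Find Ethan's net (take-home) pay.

457(b) deferral: $1767.66 × 0.0756 = $133.64
Taxable wages = $1767.66 − $133.64 = $1634.02
State income tax: $1634.02 × 0.043 = $70.26
Federal tax withheld: $1634.02 × 0.2325 = $379.91
Medicare tax: cap not yet reached, full $1767.66 is subject → $1767.66 × 0.02 = $35.35
Total deductions = $133.64 + $70.26 + $379.91 + $35.35 = $619.16
Net pay = $1767.66 − $619.16 = $1148.50

$1148.50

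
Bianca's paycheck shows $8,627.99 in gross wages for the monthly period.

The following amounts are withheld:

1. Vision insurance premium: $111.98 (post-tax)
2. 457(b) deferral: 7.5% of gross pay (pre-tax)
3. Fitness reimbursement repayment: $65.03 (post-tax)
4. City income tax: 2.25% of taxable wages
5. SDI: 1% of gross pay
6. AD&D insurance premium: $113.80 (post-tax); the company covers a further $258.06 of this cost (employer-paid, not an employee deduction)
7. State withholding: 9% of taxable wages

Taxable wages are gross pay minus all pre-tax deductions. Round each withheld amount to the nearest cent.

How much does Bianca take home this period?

$6,705.95

457(b) deferral: $8,627.99 × 0.075 = $647.10
Taxable wages = $8,627.99 − $647.10 = $7,980.89
City income tax: $7,980.89 × 0.0225 = $179.57
State withholding: $7,980.89 × 0.09 = $718.28
SDI: $8,627.99 × 0.01 = $86.28
Vision insurance premium: $111.98
AD&D insurance premium: $113.80
Fitness reimbursement repayment: $65.03
(Employer's $258.06 toward AD&D insurance premium is not withheld from the employee.)
Total deductions = $647.10 + $179.57 + $718.28 + $86.28 + $111.98 + $113.80 + $65.03 = $1,922.04
Net pay = $8,627.99 − $1,922.04 = $6,705.95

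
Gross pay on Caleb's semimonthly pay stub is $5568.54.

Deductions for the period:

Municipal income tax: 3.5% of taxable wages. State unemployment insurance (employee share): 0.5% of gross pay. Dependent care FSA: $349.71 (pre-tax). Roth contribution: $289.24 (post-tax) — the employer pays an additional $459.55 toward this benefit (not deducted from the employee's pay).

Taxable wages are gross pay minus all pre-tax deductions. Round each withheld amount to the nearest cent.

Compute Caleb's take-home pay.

$4719.09

Dependent care FSA: $349.71
Taxable wages = $5568.54 − $349.71 = $5218.83
Municipal income tax: $5218.83 × 0.035 = $182.66
State unemployment insurance (employee share): $5568.54 × 0.005 = $27.84
Roth contribution: $289.24
(Employer's $459.55 toward Roth contribution is not withheld from the employee.)
Total deductions = $349.71 + $182.66 + $27.84 + $289.24 = $849.45
Net pay = $5568.54 − $849.45 = $4719.09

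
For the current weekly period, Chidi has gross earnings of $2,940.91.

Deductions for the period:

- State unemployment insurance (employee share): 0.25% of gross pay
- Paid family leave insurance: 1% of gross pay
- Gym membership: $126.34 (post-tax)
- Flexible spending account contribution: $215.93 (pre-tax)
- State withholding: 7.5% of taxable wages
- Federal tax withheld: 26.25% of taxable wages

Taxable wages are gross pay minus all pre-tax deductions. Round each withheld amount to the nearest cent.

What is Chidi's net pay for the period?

$1,642.20

Flexible spending account contribution: $215.93
Taxable wages = $2,940.91 − $215.93 = $2,724.98
Federal tax withheld: $2,724.98 × 0.2625 = $715.31
State withholding: $2,724.98 × 0.075 = $204.37
Paid family leave insurance: $2,940.91 × 0.01 = $29.41
State unemployment insurance (employee share): $2,940.91 × 0.0025 = $7.35
Gym membership: $126.34
Total deductions = $215.93 + $715.31 + $204.37 + $29.41 + $7.35 + $126.34 = $1,298.71
Net pay = $2,940.91 − $1,298.71 = $1,642.20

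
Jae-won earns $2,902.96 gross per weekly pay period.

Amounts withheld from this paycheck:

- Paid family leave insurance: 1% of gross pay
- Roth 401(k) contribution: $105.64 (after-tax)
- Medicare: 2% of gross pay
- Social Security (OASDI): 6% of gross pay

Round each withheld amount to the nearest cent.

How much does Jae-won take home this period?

$2,536.05

Social Security (OASDI): $2,902.96 × 0.06 = $174.18
Medicare: $2,902.96 × 0.02 = $58.06
Paid family leave insurance: $2,902.96 × 0.01 = $29.03
Roth 401(k) contribution: $105.64
Total deductions = $174.18 + $58.06 + $29.03 + $105.64 = $366.91
Net pay = $2,902.96 − $366.91 = $2,536.05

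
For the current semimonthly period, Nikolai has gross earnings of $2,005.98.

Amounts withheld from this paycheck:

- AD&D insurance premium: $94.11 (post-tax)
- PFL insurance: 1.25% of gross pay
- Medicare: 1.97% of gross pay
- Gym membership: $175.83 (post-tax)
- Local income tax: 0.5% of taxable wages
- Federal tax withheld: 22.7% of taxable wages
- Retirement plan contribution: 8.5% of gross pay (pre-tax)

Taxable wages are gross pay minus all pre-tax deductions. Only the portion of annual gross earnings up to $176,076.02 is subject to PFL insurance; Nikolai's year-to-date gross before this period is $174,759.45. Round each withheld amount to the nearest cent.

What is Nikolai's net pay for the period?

$1,083.72

Retirement plan contribution: $2,005.98 × 0.085 = $170.51
Taxable wages = $2,005.98 − $170.51 = $1,835.47
Local income tax: $1,835.47 × 0.005 = $9.18
Federal tax withheld: $1,835.47 × 0.227 = $416.65
Medicare: $2,005.98 × 0.0197 = $39.52
PFL insurance: only $176,076.02 − $174,759.45 = $1,316.57 of this check is subject → $1,316.57 × 0.0125 = $16.46
AD&D insurance premium: $94.11
Gym membership: $175.83
Total deductions = $170.51 + $9.18 + $416.65 + $39.52 + $16.46 + $94.11 + $175.83 = $922.26
Net pay = $2,005.98 − $922.26 = $1,083.72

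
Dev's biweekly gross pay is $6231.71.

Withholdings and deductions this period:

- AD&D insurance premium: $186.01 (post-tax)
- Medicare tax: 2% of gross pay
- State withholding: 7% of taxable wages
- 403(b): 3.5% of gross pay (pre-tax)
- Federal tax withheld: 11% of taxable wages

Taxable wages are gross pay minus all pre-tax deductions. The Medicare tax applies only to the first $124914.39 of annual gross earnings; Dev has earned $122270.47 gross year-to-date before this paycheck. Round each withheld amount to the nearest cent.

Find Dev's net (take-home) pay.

$4692.26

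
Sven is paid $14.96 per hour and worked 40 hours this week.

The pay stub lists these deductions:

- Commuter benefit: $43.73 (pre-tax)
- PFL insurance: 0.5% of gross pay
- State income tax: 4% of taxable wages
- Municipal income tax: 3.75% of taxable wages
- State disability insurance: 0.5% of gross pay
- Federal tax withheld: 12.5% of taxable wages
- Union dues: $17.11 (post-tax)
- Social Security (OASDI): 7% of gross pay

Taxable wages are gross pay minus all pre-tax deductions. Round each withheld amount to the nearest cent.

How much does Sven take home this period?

$377.37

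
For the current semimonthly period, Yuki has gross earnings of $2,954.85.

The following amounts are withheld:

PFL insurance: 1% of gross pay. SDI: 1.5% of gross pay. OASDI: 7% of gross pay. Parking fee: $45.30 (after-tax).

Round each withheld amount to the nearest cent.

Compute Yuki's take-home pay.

$2,628.84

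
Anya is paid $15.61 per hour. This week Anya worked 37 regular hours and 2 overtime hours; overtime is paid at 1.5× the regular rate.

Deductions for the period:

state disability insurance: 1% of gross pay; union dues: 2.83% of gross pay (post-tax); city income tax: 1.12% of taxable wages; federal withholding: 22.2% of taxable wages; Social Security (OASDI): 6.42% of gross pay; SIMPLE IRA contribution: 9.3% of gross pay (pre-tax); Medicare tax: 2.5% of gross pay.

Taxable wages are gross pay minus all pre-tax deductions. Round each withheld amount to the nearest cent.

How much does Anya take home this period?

$354.65

Regular pay: 37 × $15.61 = $577.57
Overtime pay: 2 × $15.61 × 1.5 = $46.83
Gross pay = $577.57 + $46.83 = $624.40
SIMPLE IRA contribution: $624.40 × 0.093 = $58.07
Taxable wages = $624.40 − $58.07 = $566.33
Federal withholding: $566.33 × 0.222 = $125.73
City income tax: $566.33 × 0.0112 = $6.34
State disability insurance: $624.40 × 0.01 = $6.24
Medicare tax: $624.40 × 0.025 = $15.61
Social Security (OASDI): $624.40 × 0.0642 = $40.09
Union dues: $624.40 × 0.0283 = $17.67
Total deductions = $58.07 + $125.73 + $6.34 + $6.24 + $15.61 + $40.09 + $17.67 = $269.75
Net pay = $624.40 − $269.75 = $354.65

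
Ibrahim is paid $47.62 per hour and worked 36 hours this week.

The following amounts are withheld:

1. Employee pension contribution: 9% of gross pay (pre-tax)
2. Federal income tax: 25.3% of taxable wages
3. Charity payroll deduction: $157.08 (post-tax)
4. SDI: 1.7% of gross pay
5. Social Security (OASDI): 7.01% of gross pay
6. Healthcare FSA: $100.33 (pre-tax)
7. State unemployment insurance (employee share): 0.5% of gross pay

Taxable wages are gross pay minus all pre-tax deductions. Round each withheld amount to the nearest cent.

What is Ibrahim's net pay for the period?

Gross pay: 36 × $47.62 = $1714.32
Healthcare FSA: $100.33
Employee pension contribution: $1714.32 × 0.09 = $154.29
Pre-tax total = $100.33 + $154.29 = $254.62
Taxable wages = $1714.32 − $254.62 = $1459.70
Federal income tax: $1459.70 × 0.253 = $369.30
Social Security (OASDI): $1714.32 × 0.0701 = $120.17
SDI: $1714.32 × 0.017 = $29.14
State unemployment insurance (employee share): $1714.32 × 0.005 = $8.57
Charity payroll deduction: $157.08
Total deductions = $100.33 + $154.29 + $369.30 + $120.17 + $29.14 + $8.57 + $157.08 = $938.88
Net pay = $1714.32 − $938.88 = $775.44

$775.44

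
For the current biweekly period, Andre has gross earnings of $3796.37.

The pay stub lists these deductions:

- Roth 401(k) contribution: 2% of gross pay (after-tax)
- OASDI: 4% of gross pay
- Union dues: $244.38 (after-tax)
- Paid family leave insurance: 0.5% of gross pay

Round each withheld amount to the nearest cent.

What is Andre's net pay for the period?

$3305.23

Paid family leave insurance: $3796.37 × 0.005 = $18.98
OASDI: $3796.37 × 0.04 = $151.85
Union dues: $244.38
Roth 401(k) contribution: $3796.37 × 0.02 = $75.93
Total deductions = $18.98 + $151.85 + $244.38 + $75.93 = $491.14
Net pay = $3796.37 − $491.14 = $3305.23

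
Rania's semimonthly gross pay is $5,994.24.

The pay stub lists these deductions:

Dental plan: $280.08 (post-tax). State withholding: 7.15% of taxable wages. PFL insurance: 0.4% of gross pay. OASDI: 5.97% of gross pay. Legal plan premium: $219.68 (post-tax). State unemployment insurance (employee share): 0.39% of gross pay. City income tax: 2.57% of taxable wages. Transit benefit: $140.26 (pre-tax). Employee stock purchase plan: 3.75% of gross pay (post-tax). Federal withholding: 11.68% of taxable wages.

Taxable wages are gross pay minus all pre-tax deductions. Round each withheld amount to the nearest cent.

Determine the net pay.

$3,471.47

Transit benefit: $140.26
Taxable wages = $5,994.24 − $140.26 = $5,853.98
Federal withholding: $5,853.98 × 0.1168 = $683.74
State withholding: $5,853.98 × 0.0715 = $418.56
City income tax: $5,853.98 × 0.0257 = $150.45
PFL insurance: $5,994.24 × 0.004 = $23.98
OASDI: $5,994.24 × 0.0597 = $357.86
State unemployment insurance (employee share): $5,994.24 × 0.0039 = $23.38
Legal plan premium: $219.68
Dental plan: $280.08
Employee stock purchase plan: $5,994.24 × 0.0375 = $224.78
Total deductions = $140.26 + $683.74 + $418.56 + $150.45 + $23.98 + $357.86 + $23.38 + $219.68 + $280.08 + $224.78 = $2,522.77
Net pay = $5,994.24 − $2,522.77 = $3,471.47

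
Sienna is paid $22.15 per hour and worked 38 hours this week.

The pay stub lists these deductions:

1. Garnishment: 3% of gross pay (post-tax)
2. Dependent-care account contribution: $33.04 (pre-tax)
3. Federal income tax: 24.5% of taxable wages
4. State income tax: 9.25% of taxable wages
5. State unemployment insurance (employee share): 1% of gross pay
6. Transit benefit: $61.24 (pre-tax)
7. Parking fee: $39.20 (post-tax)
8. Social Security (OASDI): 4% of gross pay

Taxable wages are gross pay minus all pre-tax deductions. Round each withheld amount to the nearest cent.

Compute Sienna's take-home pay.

Gross pay: 38 × $22.15 = $841.70
Transit benefit: $61.24
Dependent-care account contribution: $33.04
Pre-tax total = $61.24 + $33.04 = $94.28
Taxable wages = $841.70 − $94.28 = $747.42
State income tax: $747.42 × 0.0925 = $69.14
Federal income tax: $747.42 × 0.245 = $183.12
State unemployment insurance (employee share): $841.70 × 0.01 = $8.42
Social Security (OASDI): $841.70 × 0.04 = $33.67
Parking fee: $39.20
Garnishment: $841.70 × 0.03 = $25.25
Total deductions = $61.24 + $33.04 + $69.14 + $183.12 + $8.42 + $33.67 + $39.20 + $25.25 = $453.08
Net pay = $841.70 − $453.08 = $388.62

$388.62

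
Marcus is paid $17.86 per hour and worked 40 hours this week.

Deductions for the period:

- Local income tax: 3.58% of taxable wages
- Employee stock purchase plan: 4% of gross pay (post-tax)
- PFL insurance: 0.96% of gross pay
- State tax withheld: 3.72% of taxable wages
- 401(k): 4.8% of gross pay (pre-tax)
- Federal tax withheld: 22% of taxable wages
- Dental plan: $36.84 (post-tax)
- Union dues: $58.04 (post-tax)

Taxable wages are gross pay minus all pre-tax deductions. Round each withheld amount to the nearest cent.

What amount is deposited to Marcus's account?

Gross pay: 40 × $17.86 = $714.40
401(k): $714.40 × 0.048 = $34.29
Taxable wages = $714.40 − $34.29 = $680.11
Local income tax: $680.11 × 0.0358 = $24.35
Federal tax withheld: $680.11 × 0.22 = $149.62
State tax withheld: $680.11 × 0.0372 = $25.30
PFL insurance: $714.40 × 0.0096 = $6.86
Union dues: $58.04
Dental plan: $36.84
Employee stock purchase plan: $714.40 × 0.04 = $28.58
Total deductions = $34.29 + $24.35 + $149.62 + $25.30 + $6.86 + $58.04 + $36.84 + $28.58 = $363.88
Net pay = $714.40 − $363.88 = $350.52

$350.52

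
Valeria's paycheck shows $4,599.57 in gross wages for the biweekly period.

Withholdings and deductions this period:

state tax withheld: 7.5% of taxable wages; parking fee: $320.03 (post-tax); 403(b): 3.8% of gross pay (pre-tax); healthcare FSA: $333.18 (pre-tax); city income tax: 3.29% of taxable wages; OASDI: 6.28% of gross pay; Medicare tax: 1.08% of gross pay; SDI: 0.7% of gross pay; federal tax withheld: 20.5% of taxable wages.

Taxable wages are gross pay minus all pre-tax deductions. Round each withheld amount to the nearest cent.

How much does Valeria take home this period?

$2,120.59

403(b): $4,599.57 × 0.038 = $174.78
Healthcare FSA: $333.18
Pre-tax total = $174.78 + $333.18 = $507.96
Taxable wages = $4,599.57 − $507.96 = $4,091.61
Federal tax withheld: $4,091.61 × 0.205 = $838.78
State tax withheld: $4,091.61 × 0.075 = $306.87
City income tax: $4,091.61 × 0.0329 = $134.61
SDI: $4,599.57 × 0.007 = $32.20
Medicare tax: $4,599.57 × 0.0108 = $49.68
OASDI: $4,599.57 × 0.0628 = $288.85
Parking fee: $320.03
Total deductions = $174.78 + $333.18 + $838.78 + $306.87 + $134.61 + $32.20 + $49.68 + $288.85 + $320.03 = $2,478.98
Net pay = $4,599.57 − $2,478.98 = $2,120.59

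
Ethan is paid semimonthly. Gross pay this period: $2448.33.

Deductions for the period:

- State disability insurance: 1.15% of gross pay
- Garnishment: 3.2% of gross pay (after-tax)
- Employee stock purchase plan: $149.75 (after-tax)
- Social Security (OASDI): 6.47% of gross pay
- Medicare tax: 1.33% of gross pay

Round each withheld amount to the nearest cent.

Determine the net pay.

$2001.10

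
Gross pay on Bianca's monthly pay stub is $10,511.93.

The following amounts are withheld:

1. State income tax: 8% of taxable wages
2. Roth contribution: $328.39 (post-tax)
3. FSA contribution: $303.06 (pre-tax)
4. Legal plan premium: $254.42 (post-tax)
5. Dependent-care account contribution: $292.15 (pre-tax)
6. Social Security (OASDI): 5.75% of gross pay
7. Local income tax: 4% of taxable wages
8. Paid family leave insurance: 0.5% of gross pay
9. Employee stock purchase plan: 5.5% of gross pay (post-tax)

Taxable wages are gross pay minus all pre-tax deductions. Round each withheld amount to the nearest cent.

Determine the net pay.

Dependent-care account contribution: $292.15
FSA contribution: $303.06
Pre-tax total = $292.15 + $303.06 = $595.21
Taxable wages = $10,511.93 − $595.21 = $9,916.72
Local income tax: $9,916.72 × 0.04 = $396.67
State income tax: $9,916.72 × 0.08 = $793.34
Social Security (OASDI): $10,511.93 × 0.0575 = $604.44
Paid family leave insurance: $10,511.93 × 0.005 = $52.56
Legal plan premium: $254.42
Roth contribution: $328.39
Employee stock purchase plan: $10,511.93 × 0.055 = $578.16
Total deductions = $292.15 + $303.06 + $396.67 + $793.34 + $604.44 + $52.56 + $254.42 + $328.39 + $578.16 = $3,603.19
Net pay = $10,511.93 − $3,603.19 = $6,908.74

$6,908.74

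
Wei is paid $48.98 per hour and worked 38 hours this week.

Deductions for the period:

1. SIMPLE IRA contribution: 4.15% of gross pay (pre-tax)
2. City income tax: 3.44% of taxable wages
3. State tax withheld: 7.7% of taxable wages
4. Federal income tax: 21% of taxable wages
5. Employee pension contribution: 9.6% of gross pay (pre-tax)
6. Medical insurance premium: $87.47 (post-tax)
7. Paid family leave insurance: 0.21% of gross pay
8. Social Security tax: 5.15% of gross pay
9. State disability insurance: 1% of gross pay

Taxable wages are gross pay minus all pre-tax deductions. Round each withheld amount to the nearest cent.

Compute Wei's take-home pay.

$883.53

Gross pay: 38 × $48.98 = $1861.24
Employee pension contribution: $1861.24 × 0.096 = $178.68
SIMPLE IRA contribution: $1861.24 × 0.0415 = $77.24
Pre-tax total = $178.68 + $77.24 = $255.92
Taxable wages = $1861.24 − $255.92 = $1605.32
City income tax: $1605.32 × 0.0344 = $55.22
State tax withheld: $1605.32 × 0.077 = $123.61
Federal income tax: $1605.32 × 0.21 = $337.12
Social Security tax: $1861.24 × 0.0515 = $95.85
State disability insurance: $1861.24 × 0.01 = $18.61
Paid family leave insurance: $1861.24 × 0.0021 = $3.91
Medical insurance premium: $87.47
Total deductions = $178.68 + $77.24 + $55.22 + $123.61 + $337.12 + $95.85 + $18.61 + $3.91 + $87.47 = $977.71
Net pay = $1861.24 − $977.71 = $883.53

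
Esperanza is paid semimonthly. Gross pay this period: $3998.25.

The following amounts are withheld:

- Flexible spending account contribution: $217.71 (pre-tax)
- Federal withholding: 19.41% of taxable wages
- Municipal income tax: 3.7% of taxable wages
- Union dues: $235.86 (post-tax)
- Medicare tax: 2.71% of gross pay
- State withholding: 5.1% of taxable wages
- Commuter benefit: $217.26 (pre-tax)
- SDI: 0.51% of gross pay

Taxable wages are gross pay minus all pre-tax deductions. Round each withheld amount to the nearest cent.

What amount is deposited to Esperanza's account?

$2193.48

Flexible spending account contribution: $217.71
Commuter benefit: $217.26
Pre-tax total = $217.71 + $217.26 = $434.97
Taxable wages = $3998.25 − $434.97 = $3563.28
Municipal income tax: $3563.28 × 0.037 = $131.84
State withholding: $3563.28 × 0.051 = $181.73
Federal withholding: $3563.28 × 0.1941 = $691.63
Medicare tax: $3998.25 × 0.0271 = $108.35
SDI: $3998.25 × 0.0051 = $20.39
Union dues: $235.86
Total deductions = $217.71 + $217.26 + $131.84 + $181.73 + $691.63 + $108.35 + $20.39 + $235.86 = $1804.77
Net pay = $3998.25 − $1804.77 = $2193.48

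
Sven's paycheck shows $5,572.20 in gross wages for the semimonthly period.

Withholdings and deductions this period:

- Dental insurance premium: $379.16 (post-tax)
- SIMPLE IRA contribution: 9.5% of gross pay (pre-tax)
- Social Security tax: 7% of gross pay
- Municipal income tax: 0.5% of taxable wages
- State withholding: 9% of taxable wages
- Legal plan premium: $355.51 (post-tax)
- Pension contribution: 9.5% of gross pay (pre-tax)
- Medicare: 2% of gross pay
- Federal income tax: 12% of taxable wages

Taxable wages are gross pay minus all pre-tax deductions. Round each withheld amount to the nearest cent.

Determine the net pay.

$2,306.92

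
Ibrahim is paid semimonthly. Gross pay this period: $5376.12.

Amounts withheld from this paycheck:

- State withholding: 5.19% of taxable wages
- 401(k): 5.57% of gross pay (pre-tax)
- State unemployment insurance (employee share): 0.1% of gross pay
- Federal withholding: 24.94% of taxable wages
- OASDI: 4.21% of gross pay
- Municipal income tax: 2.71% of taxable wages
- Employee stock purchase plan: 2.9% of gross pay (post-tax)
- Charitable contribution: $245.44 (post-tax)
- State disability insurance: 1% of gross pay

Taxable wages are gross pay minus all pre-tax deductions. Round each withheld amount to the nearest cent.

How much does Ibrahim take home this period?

$2722.67

401(k): $5376.12 × 0.0557 = $299.45
Taxable wages = $5376.12 − $299.45 = $5076.67
Federal withholding: $5076.67 × 0.2494 = $1266.12
Municipal income tax: $5076.67 × 0.0271 = $137.58
State withholding: $5076.67 × 0.0519 = $263.48
OASDI: $5376.12 × 0.0421 = $226.33
State disability insurance: $5376.12 × 0.01 = $53.76
State unemployment insurance (employee share): $5376.12 × 0.001 = $5.38
Employee stock purchase plan: $5376.12 × 0.029 = $155.91
Charitable contribution: $245.44
Total deductions = $299.45 + $1266.12 + $137.58 + $263.48 + $226.33 + $53.76 + $5.38 + $155.91 + $245.44 = $2653.45
Net pay = $5376.12 − $2653.45 = $2722.67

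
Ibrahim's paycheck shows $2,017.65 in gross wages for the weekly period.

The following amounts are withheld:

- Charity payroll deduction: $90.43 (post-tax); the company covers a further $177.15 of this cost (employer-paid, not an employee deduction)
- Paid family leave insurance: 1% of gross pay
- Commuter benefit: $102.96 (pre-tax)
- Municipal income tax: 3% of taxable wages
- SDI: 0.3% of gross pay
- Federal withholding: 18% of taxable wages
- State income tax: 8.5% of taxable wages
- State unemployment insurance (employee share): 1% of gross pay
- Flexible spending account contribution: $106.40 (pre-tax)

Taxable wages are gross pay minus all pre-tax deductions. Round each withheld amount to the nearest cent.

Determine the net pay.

Commuter benefit: $102.96
Flexible spending account contribution: $106.40
Pre-tax total = $102.96 + $106.40 = $209.36
Taxable wages = $2,017.65 − $209.36 = $1,808.29
Municipal income tax: $1,808.29 × 0.03 = $54.25
State income tax: $1,808.29 × 0.085 = $153.70
Federal withholding: $1,808.29 × 0.18 = $325.49
State unemployment insurance (employee share): $2,017.65 × 0.01 = $20.18
SDI: $2,017.65 × 0.003 = $6.05
Paid family leave insurance: $2,017.65 × 0.01 = $20.18
Charity payroll deduction: $90.43
(Employer's $177.15 toward charity payroll deduction is not withheld from the employee.)
Total deductions = $102.96 + $106.40 + $54.25 + $153.70 + $325.49 + $20.18 + $6.05 + $20.18 + $90.43 = $879.64
Net pay = $2,017.65 − $879.64 = $1,138.01

$1,138.01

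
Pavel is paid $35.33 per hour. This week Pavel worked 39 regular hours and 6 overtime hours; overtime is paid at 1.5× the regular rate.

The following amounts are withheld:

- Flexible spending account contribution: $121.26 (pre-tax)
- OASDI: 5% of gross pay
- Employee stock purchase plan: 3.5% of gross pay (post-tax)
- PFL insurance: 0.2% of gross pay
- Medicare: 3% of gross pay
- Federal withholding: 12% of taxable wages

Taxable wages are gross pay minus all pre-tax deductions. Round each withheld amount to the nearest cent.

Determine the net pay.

$1187.22

Regular pay: 39 × $35.33 = $1377.87
Overtime pay: 6 × $35.33 × 1.5 = $317.97
Gross pay = $1377.87 + $317.97 = $1695.84
Flexible spending account contribution: $121.26
Taxable wages = $1695.84 − $121.26 = $1574.58
Federal withholding: $1574.58 × 0.12 = $188.95
Medicare: $1695.84 × 0.03 = $50.88
OASDI: $1695.84 × 0.05 = $84.79
PFL insurance: $1695.84 × 0.002 = $3.39
Employee stock purchase plan: $1695.84 × 0.035 = $59.35
Total deductions = $121.26 + $188.95 + $50.88 + $84.79 + $3.39 + $59.35 = $508.62
Net pay = $1695.84 − $508.62 = $1187.22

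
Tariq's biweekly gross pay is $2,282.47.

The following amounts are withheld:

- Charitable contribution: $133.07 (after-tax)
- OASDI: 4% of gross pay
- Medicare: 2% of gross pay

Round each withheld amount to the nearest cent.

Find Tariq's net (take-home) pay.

$2,012.45

OASDI: $2,282.47 × 0.04 = $91.30
Medicare: $2,282.47 × 0.02 = $45.65
Charitable contribution: $133.07
Total deductions = $91.30 + $45.65 + $133.07 = $270.02
Net pay = $2,282.47 − $270.02 = $2,012.45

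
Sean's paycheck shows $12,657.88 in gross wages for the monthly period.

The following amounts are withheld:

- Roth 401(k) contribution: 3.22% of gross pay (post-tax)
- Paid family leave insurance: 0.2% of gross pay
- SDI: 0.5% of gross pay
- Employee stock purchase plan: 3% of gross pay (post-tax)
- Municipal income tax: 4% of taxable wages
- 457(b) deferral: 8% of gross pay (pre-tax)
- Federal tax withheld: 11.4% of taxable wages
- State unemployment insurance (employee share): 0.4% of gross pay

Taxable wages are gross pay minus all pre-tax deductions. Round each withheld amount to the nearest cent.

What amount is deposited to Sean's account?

457(b) deferral: $12,657.88 × 0.08 = $1,012.63
Taxable wages = $12,657.88 − $1,012.63 = $11,645.25
Federal tax withheld: $11,645.25 × 0.114 = $1,327.56
Municipal income tax: $11,645.25 × 0.04 = $465.81
SDI: $12,657.88 × 0.005 = $63.29
Paid family leave insurance: $12,657.88 × 0.002 = $25.32
State unemployment insurance (employee share): $12,657.88 × 0.004 = $50.63
Employee stock purchase plan: $12,657.88 × 0.03 = $379.74
Roth 401(k) contribution: $12,657.88 × 0.0322 = $407.58
Total deductions = $1,012.63 + $1,327.56 + $465.81 + $63.29 + $25.32 + $50.63 + $379.74 + $407.58 = $3,732.56
Net pay = $12,657.88 − $3,732.56 = $8,925.32

$8,925.32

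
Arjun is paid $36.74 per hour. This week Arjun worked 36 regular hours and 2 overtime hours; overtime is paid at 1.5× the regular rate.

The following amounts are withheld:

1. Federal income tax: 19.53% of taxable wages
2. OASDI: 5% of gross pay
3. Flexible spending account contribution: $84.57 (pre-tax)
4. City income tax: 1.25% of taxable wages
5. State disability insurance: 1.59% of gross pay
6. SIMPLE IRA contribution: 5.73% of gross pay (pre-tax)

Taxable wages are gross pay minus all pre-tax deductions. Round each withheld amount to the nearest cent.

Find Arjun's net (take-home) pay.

Regular pay: 36 × $36.74 = $1322.64
Overtime pay: 2 × $36.74 × 1.5 = $110.22
Gross pay = $1322.64 + $110.22 = $1432.86
Flexible spending account contribution: $84.57
SIMPLE IRA contribution: $1432.86 × 0.0573 = $82.10
Pre-tax total = $84.57 + $82.10 = $166.67
Taxable wages = $1432.86 − $166.67 = $1266.19
City income tax: $1266.19 × 0.0125 = $15.83
Federal income tax: $1266.19 × 0.1953 = $247.29
State disability insurance: $1432.86 × 0.0159 = $22.78
OASDI: $1432.86 × 0.05 = $71.64
Total deductions = $84.57 + $82.10 + $15.83 + $247.29 + $22.78 + $71.64 = $524.21
Net pay = $1432.86 − $524.21 = $908.65

$908.65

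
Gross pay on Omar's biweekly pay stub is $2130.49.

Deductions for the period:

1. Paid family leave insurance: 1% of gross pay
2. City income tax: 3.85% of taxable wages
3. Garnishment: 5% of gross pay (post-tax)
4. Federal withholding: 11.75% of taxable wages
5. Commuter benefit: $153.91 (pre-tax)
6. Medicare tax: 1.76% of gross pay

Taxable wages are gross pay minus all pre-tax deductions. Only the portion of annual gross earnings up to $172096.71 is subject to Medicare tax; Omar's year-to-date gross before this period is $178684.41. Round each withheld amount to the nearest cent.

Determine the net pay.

Commuter benefit: $153.91
Taxable wages = $2130.49 − $153.91 = $1976.58
Federal withholding: $1976.58 × 0.1175 = $232.25
City income tax: $1976.58 × 0.0385 = $76.10
Medicare tax: annual cap $172096.71 already reached (YTD $178684.41), so $0.00
Paid family leave insurance: $2130.49 × 0.01 = $21.30
Garnishment: $2130.49 × 0.05 = $106.52
Total deductions = $153.91 + $232.25 + $76.10 + $0.00 + $21.30 + $106.52 = $590.08
Net pay = $2130.49 − $590.08 = $1540.41

$1540.41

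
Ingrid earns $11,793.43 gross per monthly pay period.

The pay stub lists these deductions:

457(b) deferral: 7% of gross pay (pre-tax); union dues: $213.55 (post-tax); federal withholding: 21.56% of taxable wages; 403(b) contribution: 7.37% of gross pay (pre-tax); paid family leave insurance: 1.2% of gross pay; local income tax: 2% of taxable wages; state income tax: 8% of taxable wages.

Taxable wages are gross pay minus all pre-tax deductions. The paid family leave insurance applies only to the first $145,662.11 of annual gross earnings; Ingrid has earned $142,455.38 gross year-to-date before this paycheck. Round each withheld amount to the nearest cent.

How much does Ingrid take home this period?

$6,659.53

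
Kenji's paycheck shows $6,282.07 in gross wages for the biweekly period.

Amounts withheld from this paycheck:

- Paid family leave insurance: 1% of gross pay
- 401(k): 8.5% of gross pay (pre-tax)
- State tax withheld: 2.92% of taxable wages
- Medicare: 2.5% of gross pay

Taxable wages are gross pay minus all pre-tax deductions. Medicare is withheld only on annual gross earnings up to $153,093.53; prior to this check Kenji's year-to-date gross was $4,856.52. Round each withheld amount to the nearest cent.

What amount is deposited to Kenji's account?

$5,360.38

401(k): $6,282.07 × 0.085 = $533.98
Taxable wages = $6,282.07 − $533.98 = $5,748.09
State tax withheld: $5,748.09 × 0.0292 = $167.84
Paid family leave insurance: $6,282.07 × 0.01 = $62.82
Medicare: cap not yet reached, full $6,282.07 is subject → $6,282.07 × 0.025 = $157.05
Total deductions = $533.98 + $167.84 + $62.82 + $157.05 = $921.69
Net pay = $6,282.07 − $921.69 = $5,360.38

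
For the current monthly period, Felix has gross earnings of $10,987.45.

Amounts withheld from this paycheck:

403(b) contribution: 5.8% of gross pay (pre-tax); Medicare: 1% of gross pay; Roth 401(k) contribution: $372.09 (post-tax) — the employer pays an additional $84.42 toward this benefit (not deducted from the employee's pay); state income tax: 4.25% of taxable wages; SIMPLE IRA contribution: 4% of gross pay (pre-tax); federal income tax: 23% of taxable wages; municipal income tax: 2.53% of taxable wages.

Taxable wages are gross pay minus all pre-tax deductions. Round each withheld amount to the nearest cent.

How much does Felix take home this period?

403(b) contribution: $10,987.45 × 0.058 = $637.27
SIMPLE IRA contribution: $10,987.45 × 0.04 = $439.50
Pre-tax total = $637.27 + $439.50 = $1,076.77
Taxable wages = $10,987.45 − $1,076.77 = $9,910.68
State income tax: $9,910.68 × 0.0425 = $421.20
Federal income tax: $9,910.68 × 0.23 = $2,279.46
Municipal income tax: $9,910.68 × 0.0253 = $250.74
Medicare: $10,987.45 × 0.01 = $109.87
Roth 401(k) contribution: $372.09
(Employer's $84.42 toward Roth 401(k) contribution is not withheld from the employee.)
Total deductions = $637.27 + $439.50 + $421.20 + $2,279.46 + $250.74 + $109.87 + $372.09 = $4,510.13
Net pay = $10,987.45 − $4,510.13 = $6,477.32

$6,477.32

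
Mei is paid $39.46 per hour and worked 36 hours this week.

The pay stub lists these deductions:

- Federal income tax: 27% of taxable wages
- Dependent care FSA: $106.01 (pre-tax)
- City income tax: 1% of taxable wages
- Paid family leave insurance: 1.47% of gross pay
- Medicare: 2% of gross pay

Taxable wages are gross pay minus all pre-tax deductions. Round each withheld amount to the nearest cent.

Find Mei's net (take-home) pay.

$897.18

Gross pay: 36 × $39.46 = $1,420.56
Dependent care FSA: $106.01
Taxable wages = $1,420.56 − $106.01 = $1,314.55
Federal income tax: $1,314.55 × 0.27 = $354.93
City income tax: $1,314.55 × 0.01 = $13.15
Medicare: $1,420.56 × 0.02 = $28.41
Paid family leave insurance: $1,420.56 × 0.0147 = $20.88
Total deductions = $106.01 + $354.93 + $13.15 + $28.41 + $20.88 = $523.38
Net pay = $1,420.56 − $523.38 = $897.18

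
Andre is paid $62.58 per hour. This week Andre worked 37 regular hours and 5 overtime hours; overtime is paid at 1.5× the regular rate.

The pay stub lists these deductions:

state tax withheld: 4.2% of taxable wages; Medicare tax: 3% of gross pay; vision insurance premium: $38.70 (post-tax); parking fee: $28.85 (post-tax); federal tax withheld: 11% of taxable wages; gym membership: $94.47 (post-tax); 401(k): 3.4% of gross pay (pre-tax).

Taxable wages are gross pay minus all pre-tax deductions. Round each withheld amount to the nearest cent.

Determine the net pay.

$2,035.67

Regular pay: 37 × $62.58 = $2,315.46
Overtime pay: 5 × $62.58 × 1.5 = $469.35
Gross pay = $2,315.46 + $469.35 = $2,784.81
401(k): $2,784.81 × 0.034 = $94.68
Taxable wages = $2,784.81 − $94.68 = $2,690.13
State tax withheld: $2,690.13 × 0.042 = $112.99
Federal tax withheld: $2,690.13 × 0.11 = $295.91
Medicare tax: $2,784.81 × 0.03 = $83.54
Vision insurance premium: $38.70
Gym membership: $94.47
Parking fee: $28.85
Total deductions = $94.68 + $112.99 + $295.91 + $83.54 + $38.70 + $94.47 + $28.85 = $749.14
Net pay = $2,784.81 − $749.14 = $2,035.67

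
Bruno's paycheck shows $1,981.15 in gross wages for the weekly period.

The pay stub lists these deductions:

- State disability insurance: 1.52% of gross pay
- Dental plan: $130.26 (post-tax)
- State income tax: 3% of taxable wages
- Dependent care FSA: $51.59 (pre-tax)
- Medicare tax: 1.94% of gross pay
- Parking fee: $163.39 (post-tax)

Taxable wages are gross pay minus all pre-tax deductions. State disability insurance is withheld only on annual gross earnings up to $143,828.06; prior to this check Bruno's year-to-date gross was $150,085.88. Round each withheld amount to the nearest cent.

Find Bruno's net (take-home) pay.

$1,539.59

Dependent care FSA: $51.59
Taxable wages = $1,981.15 − $51.59 = $1,929.56
State income tax: $1,929.56 × 0.03 = $57.89
Medicare tax: $1,981.15 × 0.0194 = $38.43
State disability insurance: annual cap $143,828.06 already reached (YTD $150,085.88), so $0.00
Dental plan: $130.26
Parking fee: $163.39
Total deductions = $51.59 + $57.89 + $38.43 + $0.00 + $130.26 + $163.39 = $441.56
Net pay = $1,981.15 − $441.56 = $1,539.59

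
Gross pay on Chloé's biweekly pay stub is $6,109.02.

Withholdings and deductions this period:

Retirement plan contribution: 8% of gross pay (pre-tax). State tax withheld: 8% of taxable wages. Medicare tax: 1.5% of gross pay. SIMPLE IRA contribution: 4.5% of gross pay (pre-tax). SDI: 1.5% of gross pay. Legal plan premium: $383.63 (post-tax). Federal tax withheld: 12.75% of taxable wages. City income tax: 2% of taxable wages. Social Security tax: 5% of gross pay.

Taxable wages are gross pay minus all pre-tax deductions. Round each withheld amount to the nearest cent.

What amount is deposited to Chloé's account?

Retirement plan contribution: $6,109.02 × 0.08 = $488.72
SIMPLE IRA contribution: $6,109.02 × 0.045 = $274.91
Pre-tax total = $488.72 + $274.91 = $763.63
Taxable wages = $6,109.02 − $763.63 = $5,345.39
State tax withheld: $5,345.39 × 0.08 = $427.63
City income tax: $5,345.39 × 0.02 = $106.91
Federal tax withheld: $5,345.39 × 0.1275 = $681.54
Social Security tax: $6,109.02 × 0.05 = $305.45
SDI: $6,109.02 × 0.015 = $91.64
Medicare tax: $6,109.02 × 0.015 = $91.64
Legal plan premium: $383.63
Total deductions = $488.72 + $274.91 + $427.63 + $106.91 + $681.54 + $305.45 + $91.64 + $91.64 + $383.63 = $2,852.07
Net pay = $6,109.02 − $2,852.07 = $3,256.95

$3,256.95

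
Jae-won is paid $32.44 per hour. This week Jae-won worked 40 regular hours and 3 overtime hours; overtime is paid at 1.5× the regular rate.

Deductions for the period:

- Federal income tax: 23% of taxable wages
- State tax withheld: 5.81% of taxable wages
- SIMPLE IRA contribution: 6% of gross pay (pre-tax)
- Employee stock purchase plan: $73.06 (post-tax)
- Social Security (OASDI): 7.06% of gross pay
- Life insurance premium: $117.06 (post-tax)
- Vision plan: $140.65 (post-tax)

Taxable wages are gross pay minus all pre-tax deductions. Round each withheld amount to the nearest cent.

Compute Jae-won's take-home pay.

$533.34

Regular pay: 40 × $32.44 = $1297.60
Overtime pay: 3 × $32.44 × 1.5 = $145.98
Gross pay = $1297.60 + $145.98 = $1443.58
SIMPLE IRA contribution: $1443.58 × 0.06 = $86.61
Taxable wages = $1443.58 − $86.61 = $1356.97
State tax withheld: $1356.97 × 0.0581 = $78.84
Federal income tax: $1356.97 × 0.23 = $312.10
Social Security (OASDI): $1443.58 × 0.0706 = $101.92
Employee stock purchase plan: $73.06
Vision plan: $140.65
Life insurance premium: $117.06
Total deductions = $86.61 + $78.84 + $312.10 + $101.92 + $73.06 + $140.65 + $117.06 = $910.24
Net pay = $1443.58 − $910.24 = $533.34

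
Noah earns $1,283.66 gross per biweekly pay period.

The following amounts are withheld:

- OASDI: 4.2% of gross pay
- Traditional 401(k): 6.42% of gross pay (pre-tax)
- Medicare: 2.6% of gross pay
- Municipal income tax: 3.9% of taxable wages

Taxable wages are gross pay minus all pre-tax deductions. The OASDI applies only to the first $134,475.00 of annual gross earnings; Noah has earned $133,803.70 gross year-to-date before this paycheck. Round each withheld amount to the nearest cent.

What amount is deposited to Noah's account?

$1,092.83

Traditional 401(k): $1,283.66 × 0.0642 = $82.41
Taxable wages = $1,283.66 − $82.41 = $1,201.25
Municipal income tax: $1,201.25 × 0.039 = $46.85
Medicare: $1,283.66 × 0.026 = $33.38
OASDI: only $134,475.00 − $133,803.70 = $671.30 of this check is subject → $671.30 × 0.042 = $28.19
Total deductions = $82.41 + $46.85 + $33.38 + $28.19 = $190.83
Net pay = $1,283.66 − $190.83 = $1,092.83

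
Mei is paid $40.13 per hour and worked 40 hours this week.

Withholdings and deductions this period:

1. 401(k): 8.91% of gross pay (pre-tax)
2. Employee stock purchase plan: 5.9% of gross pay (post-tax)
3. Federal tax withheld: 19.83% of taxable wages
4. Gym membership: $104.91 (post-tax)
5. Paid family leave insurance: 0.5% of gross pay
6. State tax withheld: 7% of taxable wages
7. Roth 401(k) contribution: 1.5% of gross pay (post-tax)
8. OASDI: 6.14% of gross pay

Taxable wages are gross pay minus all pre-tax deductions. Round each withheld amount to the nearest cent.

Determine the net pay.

Gross pay: 40 × $40.13 = $1,605.20
401(k): $1,605.20 × 0.0891 = $143.02
Taxable wages = $1,605.20 − $143.02 = $1,462.18
State tax withheld: $1,462.18 × 0.07 = $102.35
Federal tax withheld: $1,462.18 × 0.1983 = $289.95
OASDI: $1,605.20 × 0.0614 = $98.56
Paid family leave insurance: $1,605.20 × 0.005 = $8.03
Employee stock purchase plan: $1,605.20 × 0.059 = $94.71
Gym membership: $104.91
Roth 401(k) contribution: $1,605.20 × 0.015 = $24.08
Total deductions = $143.02 + $102.35 + $289.95 + $98.56 + $8.03 + $94.71 + $104.91 + $24.08 = $865.61
Net pay = $1,605.20 − $865.61 = $739.59

$739.59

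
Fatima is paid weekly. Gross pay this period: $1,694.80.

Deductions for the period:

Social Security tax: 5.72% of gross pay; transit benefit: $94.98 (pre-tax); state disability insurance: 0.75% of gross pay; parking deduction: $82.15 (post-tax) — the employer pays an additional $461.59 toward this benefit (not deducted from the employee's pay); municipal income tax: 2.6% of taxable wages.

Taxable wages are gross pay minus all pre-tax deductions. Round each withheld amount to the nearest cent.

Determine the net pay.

Transit benefit: $94.98
Taxable wages = $1,694.80 − $94.98 = $1,599.82
Municipal income tax: $1,599.82 × 0.026 = $41.60
State disability insurance: $1,694.80 × 0.0075 = $12.71
Social Security tax: $1,694.80 × 0.0572 = $96.94
Parking deduction: $82.15
(Employer's $461.59 toward parking deduction is not withheld from the employee.)
Total deductions = $94.98 + $41.60 + $12.71 + $96.94 + $82.15 = $328.38
Net pay = $1,694.80 − $328.38 = $1,366.42

$1,366.42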